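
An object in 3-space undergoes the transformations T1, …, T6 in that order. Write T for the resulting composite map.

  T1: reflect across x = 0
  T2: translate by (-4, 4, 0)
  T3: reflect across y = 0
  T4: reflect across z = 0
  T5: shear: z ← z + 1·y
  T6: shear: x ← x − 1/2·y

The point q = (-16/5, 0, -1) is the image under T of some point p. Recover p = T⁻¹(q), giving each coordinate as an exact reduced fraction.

T1 = [-1 0 0 0; 0 1 0 0; 0 0 1 0; 0 0 0 1]
T2·T1 = [-1 0 0 -4; 0 1 0 4; 0 0 1 0; 0 0 0 1]
T3·…·T1 = [-1 0 0 -4; 0 -1 0 -4; 0 0 1 0; 0 0 0 1]
T4·…·T1 = [-1 0 0 -4; 0 -1 0 -4; 0 0 -1 0; 0 0 0 1]
T5·…·T1 = [-1 0 0 -4; 0 -1 0 -4; 0 -1 -1 -4; 0 0 0 1]
T6·…·T1 = [-1 1/2 0 -2; 0 -1 0 -4; 0 -1 -1 -4; 0 0 0 1]
det M = -1; M⁻¹ = [-1 -1/2 0 -4; 0 -1 0 -4; 0 1 -1 0; 0 0 0 1]
M⁻¹ · (-16/5, 0, -1)ᵀ = (-4/5, -4, 1)ᵀ

p = (-4/5, -4, 1)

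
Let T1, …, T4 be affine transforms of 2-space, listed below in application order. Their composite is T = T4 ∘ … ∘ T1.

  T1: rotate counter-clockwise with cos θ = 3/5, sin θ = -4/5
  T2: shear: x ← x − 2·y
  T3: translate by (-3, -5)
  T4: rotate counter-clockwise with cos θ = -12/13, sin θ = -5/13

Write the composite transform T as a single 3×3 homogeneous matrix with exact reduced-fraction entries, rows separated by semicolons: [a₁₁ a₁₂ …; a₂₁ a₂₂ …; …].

T1 = [3/5 4/5 0; -4/5 3/5 0; 0 0 1]
T2·T1 = [11/5 -2/5 0; -4/5 3/5 0; 0 0 1]
T3·…·T1 = [11/5 -2/5 -3; -4/5 3/5 -5; 0 0 1]
T4·…·T1 = [-152/65 3/5 11/13; -7/65 -2/5 75/13; 0 0 1]

T = [-152/65 3/5 11/13; -7/65 -2/5 75/13; 0 0 1]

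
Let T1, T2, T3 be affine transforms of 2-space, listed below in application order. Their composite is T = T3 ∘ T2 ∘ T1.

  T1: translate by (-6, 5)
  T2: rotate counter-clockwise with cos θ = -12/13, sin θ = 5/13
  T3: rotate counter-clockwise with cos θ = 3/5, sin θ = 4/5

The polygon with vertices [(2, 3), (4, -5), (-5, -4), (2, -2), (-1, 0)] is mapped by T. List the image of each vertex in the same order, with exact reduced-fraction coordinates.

T1 translate by (-6, 5): (2, 3) → (-4, 8); (4, -5) → (-2, 0); (-5, -4) → (-11, 1); (2, -2) → (-4, 3); (-1, 0) → (-7, 5)
T2 rotate counter-clockwise with cos θ = -12/13, sin θ = 5/13: (-4, 8) → (8/13, -116/13); (-2, 0) → (24/13, -10/13); (-11, 1) → (127/13, -67/13); (-4, 3) → (33/13, -56/13); (-7, 5) → (59/13, -95/13)
T3 rotate counter-clockwise with cos θ = 3/5, sin θ = 4/5: (8/13, -116/13) → (488/65, -316/65); (24/13, -10/13) → (112/65, 66/65); (127/13, -67/13) → (649/65, 307/65); (33/13, -56/13) → (323/65, -36/65); (59/13, -95/13) → (557/65, -49/65)

image vertices: (488/65, -316/65), (112/65, 66/65), (649/65, 307/65), (323/65, -36/65), (557/65, -49/65)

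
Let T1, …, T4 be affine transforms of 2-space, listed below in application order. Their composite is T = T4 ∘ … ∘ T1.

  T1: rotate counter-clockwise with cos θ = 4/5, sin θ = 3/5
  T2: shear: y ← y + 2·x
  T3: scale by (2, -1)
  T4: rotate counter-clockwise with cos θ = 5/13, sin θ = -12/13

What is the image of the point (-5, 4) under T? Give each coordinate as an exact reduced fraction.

T1 rotate counter-clockwise with cos θ = 4/5, sin θ = 3/5: (-5, 4) → (-32/5, 1/5)
T2 shear: y ← y + 2·x: (-32/5, 1/5) → (-32/5, -63/5)
T3 scale by (2, -1): (-32/5, -63/5) → (-64/5, 63/5)
T4 rotate counter-clockwise with cos θ = 5/13, sin θ = -12/13: (-64/5, 63/5) → (436/65, 1083/65)

T(p) = (436/65, 1083/65)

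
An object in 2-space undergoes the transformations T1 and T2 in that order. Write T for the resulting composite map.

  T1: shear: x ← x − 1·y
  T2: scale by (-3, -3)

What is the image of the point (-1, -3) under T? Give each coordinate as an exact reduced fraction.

T1 shear: x ← x − 1·y: (-1, -3) → (2, -3)
T2 scale by (-3, -3): (2, -3) → (-6, 9)

T(p) = (-6, 9)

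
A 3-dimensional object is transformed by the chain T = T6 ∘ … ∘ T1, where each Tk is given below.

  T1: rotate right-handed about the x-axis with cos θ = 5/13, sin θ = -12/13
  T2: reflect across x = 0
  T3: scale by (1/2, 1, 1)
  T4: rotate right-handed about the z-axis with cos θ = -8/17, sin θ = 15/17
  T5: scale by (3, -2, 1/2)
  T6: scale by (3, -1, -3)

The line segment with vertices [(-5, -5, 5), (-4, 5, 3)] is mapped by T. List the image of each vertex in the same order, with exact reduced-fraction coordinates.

image vertices: (-7065/221, 415/221, -255/26), (-10107/221, -196/221, 135/26)

T1 rotate right-handed about the x-axis with cos θ = 5/13, sin θ = -12/13: (-5, -5, 5) → (-5, 35/13, 85/13); (-4, 5, 3) → (-4, 61/13, -45/13)
T2 reflect across x = 0: (-5, 35/13, 85/13) → (5, 35/13, 85/13); (-4, 61/13, -45/13) → (4, 61/13, -45/13)
T3 scale by (1/2, 1, 1): (5, 35/13, 85/13) → (5/2, 35/13, 85/13); (4, 61/13, -45/13) → (2, 61/13, -45/13)
T4 rotate right-handed about the z-axis with cos θ = -8/17, sin θ = 15/17: (5/2, 35/13, 85/13) → (-785/221, 415/442, 85/13); (2, 61/13, -45/13) → (-1123/221, -98/221, -45/13)
T5 scale by (3, -2, 1/2): (-785/221, 415/442, 85/13) → (-2355/221, -415/221, 85/26); (-1123/221, -98/221, -45/13) → (-3369/221, 196/221, -45/26)
T6 scale by (3, -1, -3): (-2355/221, -415/221, 85/26) → (-7065/221, 415/221, -255/26); (-3369/221, 196/221, -45/26) → (-10107/221, -196/221, 135/26)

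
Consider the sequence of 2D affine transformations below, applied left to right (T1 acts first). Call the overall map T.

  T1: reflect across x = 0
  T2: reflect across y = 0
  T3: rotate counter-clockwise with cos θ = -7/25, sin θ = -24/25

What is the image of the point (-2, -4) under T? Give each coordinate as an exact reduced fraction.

T1 reflect across x = 0: (-2, -4) → (2, -4)
T2 reflect across y = 0: (2, -4) → (2, 4)
T3 rotate counter-clockwise with cos θ = -7/25, sin θ = -24/25: (2, 4) → (82/25, -76/25)

T(p) = (82/25, -76/25)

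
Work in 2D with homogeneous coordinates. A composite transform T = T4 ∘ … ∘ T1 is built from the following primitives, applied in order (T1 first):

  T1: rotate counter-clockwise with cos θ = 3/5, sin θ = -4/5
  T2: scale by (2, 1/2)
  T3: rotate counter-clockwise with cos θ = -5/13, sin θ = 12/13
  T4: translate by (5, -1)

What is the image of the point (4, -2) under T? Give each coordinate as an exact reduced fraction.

T1 rotate counter-clockwise with cos θ = 3/5, sin θ = -4/5: (4, -2) → (4/5, -22/5)
T2 scale by (2, 1/2): (4/5, -22/5) → (8/5, -11/5)
T3 rotate counter-clockwise with cos θ = -5/13, sin θ = 12/13: (8/5, -11/5) → (92/65, 151/65)
T4 translate by (5, -1): (92/65, 151/65) → (417/65, 86/65)

T(p) = (417/65, 86/65)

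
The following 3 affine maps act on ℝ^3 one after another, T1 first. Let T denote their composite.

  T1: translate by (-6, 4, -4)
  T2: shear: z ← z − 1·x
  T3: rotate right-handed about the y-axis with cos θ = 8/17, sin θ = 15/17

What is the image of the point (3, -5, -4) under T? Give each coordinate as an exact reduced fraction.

T(p) = (-99/17, -1, 5/17)

T1 translate by (-6, 4, -4): (3, -5, -4) → (-3, -1, -8)
T2 shear: z ← z − 1·x: (-3, -1, -8) → (-3, -1, -5)
T3 rotate right-handed about the y-axis with cos θ = 8/17, sin θ = 15/17: (-3, -1, -5) → (-99/17, -1, 5/17)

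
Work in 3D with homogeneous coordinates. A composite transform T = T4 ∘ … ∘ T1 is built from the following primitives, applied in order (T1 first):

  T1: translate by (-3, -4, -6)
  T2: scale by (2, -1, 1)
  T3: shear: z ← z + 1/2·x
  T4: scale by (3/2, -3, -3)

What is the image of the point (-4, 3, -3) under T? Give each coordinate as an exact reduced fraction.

T(p) = (-21, -3, 48)

T1 translate by (-3, -4, -6): (-4, 3, -3) → (-7, -1, -9)
T2 scale by (2, -1, 1): (-7, -1, -9) → (-14, 1, -9)
T3 shear: z ← z + 1/2·x: (-14, 1, -9) → (-14, 1, -16)
T4 scale by (3/2, -3, -3): (-14, 1, -16) → (-21, -3, 48)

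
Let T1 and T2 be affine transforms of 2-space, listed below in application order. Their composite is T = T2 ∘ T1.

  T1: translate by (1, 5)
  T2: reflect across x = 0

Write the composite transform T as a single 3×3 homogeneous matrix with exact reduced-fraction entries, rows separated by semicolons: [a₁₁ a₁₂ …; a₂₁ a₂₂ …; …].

T = [-1 0 -1; 0 1 5; 0 0 1]

T1 = [1 0 1; 0 1 5; 0 0 1]
T2·T1 = [-1 0 -1; 0 1 5; 0 0 1]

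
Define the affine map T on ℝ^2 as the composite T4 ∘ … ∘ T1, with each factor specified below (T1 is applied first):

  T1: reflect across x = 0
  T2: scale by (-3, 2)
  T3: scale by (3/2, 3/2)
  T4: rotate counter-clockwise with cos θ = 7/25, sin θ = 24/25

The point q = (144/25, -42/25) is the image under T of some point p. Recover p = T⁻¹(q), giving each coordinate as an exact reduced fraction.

T1 = [-1 0 0; 0 1 0; 0 0 1]
T2·T1 = [3 0 0; 0 2 0; 0 0 1]
T3·…·T1 = [9/2 0 0; 0 3 0; 0 0 1]
T4·…·T1 = [63/50 -72/25 0; 108/25 21/25 0; 0 0 1]
det M = 27/2; M⁻¹ = [14/225 16/75 0; -8/25 7/75 0; 0 0 1]
M⁻¹ · (144/25, -42/25)ᵀ = (0, -2)ᵀ

p = (0, -2)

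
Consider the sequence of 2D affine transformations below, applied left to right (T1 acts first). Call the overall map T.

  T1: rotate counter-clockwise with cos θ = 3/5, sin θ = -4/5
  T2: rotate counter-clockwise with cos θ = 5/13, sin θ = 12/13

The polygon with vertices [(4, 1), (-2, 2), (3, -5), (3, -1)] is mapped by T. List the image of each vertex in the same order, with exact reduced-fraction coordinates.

T1 rotate counter-clockwise with cos θ = 3/5, sin θ = -4/5: (4, 1) → (16/5, -13/5); (-2, 2) → (2/5, 14/5); (3, -5) → (-11/5, -27/5); (3, -1) → (1, -3)
T2 rotate counter-clockwise with cos θ = 5/13, sin θ = 12/13: (16/5, -13/5) → (236/65, 127/65); (2/5, 14/5) → (-158/65, 94/65); (-11/5, -27/5) → (269/65, -267/65); (1, -3) → (41/13, -3/13)

image vertices: (236/65, 127/65), (-158/65, 94/65), (269/65, -267/65), (41/13, -3/13)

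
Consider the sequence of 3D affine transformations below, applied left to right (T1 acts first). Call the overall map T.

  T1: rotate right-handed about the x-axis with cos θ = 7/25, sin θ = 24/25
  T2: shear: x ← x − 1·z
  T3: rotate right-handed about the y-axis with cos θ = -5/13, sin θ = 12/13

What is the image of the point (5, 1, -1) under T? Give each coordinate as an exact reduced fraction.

T(p) = (-336/325, 31/25, -1381/325)

T1 rotate right-handed about the x-axis with cos θ = 7/25, sin θ = 24/25: (5, 1, -1) → (5, 31/25, 17/25)
T2 shear: x ← x − 1·z: (5, 31/25, 17/25) → (108/25, 31/25, 17/25)
T3 rotate right-handed about the y-axis with cos θ = -5/13, sin θ = 12/13: (108/25, 31/25, 17/25) → (-336/325, 31/25, -1381/325)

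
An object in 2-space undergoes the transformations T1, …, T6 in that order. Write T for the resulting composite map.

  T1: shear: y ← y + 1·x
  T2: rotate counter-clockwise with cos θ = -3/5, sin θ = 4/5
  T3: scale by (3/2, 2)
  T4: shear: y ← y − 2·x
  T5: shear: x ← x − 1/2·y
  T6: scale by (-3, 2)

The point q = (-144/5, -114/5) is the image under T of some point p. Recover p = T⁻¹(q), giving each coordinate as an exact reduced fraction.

T1 = [1 0 0; 1 1 0; 0 0 1]
T2·T1 = [-7/5 -4/5 0; 1/5 -3/5 0; 0 0 1]
T3·…·T1 = [-21/10 -6/5 0; 2/5 -6/5 0; 0 0 1]
T4·…·T1 = [-21/10 -6/5 0; 23/5 6/5 0; 0 0 1]
T5·…·T1 = [-22/5 -9/5 0; 23/5 6/5 0; 0 0 1]
T6·…·T1 = [66/5 27/5 0; 46/5 12/5 0; 0 0 1]
det M = -18; M⁻¹ = [-2/15 3/10 0; 23/45 -11/15 0; 0 0 1]
M⁻¹ · (-144/5, -114/5)ᵀ = (-3, 2)ᵀ

p = (-3, 2)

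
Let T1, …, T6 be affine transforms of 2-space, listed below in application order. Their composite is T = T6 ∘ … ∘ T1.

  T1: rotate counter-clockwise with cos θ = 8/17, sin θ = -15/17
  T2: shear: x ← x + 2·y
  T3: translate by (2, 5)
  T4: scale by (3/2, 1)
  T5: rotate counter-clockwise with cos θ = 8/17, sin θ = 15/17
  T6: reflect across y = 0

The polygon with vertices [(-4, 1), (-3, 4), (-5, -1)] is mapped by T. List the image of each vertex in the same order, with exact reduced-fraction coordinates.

image vertices: (-27/17, -549/34), (258/289, -6336/289), (-924/289, -7517/578)

T1 rotate counter-clockwise with cos θ = 8/17, sin θ = -15/17: (-4, 1) → (-1, 4); (-3, 4) → (36/17, 77/17); (-5, -1) → (-55/17, 67/17)
T2 shear: x ← x + 2·y: (-1, 4) → (7, 4); (36/17, 77/17) → (190/17, 77/17); (-55/17, 67/17) → (79/17, 67/17)
T3 translate by (2, 5): (7, 4) → (9, 9); (190/17, 77/17) → (224/17, 162/17); (79/17, 67/17) → (113/17, 152/17)
T4 scale by (3/2, 1): (9, 9) → (27/2, 9); (224/17, 162/17) → (336/17, 162/17); (113/17, 152/17) → (339/34, 152/17)
T5 rotate counter-clockwise with cos θ = 8/17, sin θ = 15/17: (27/2, 9) → (-27/17, 549/34); (336/17, 162/17) → (258/289, 6336/289); (339/34, 152/17) → (-924/289, 7517/578)
T6 reflect across y = 0: (-27/17, 549/34) → (-27/17, -549/34); (258/289, 6336/289) → (258/289, -6336/289); (-924/289, 7517/578) → (-924/289, -7517/578)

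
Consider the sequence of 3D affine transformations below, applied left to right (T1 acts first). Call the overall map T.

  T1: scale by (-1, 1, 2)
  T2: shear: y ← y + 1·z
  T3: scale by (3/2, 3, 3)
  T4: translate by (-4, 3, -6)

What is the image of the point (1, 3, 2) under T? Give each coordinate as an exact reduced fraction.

T(p) = (-11/2, 24, 6)

T1 scale by (-1, 1, 2): (1, 3, 2) → (-1, 3, 4)
T2 shear: y ← y + 1·z: (-1, 3, 4) → (-1, 7, 4)
T3 scale by (3/2, 3, 3): (-1, 7, 4) → (-3/2, 21, 12)
T4 translate by (-4, 3, -6): (-3/2, 21, 12) → (-11/2, 24, 6)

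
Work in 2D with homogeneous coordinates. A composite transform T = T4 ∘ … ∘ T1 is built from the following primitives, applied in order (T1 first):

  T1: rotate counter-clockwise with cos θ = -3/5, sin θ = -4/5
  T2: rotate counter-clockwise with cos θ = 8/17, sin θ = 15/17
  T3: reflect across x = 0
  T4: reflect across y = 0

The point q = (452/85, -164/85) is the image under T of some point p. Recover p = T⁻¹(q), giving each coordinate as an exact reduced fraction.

p = (-4, -4)

T1 = [-3/5 4/5 0; -4/5 -3/5 0; 0 0 1]
T2·T1 = [36/85 77/85 0; -77/85 36/85 0; 0 0 1]
T3·…·T1 = [-36/85 -77/85 0; -77/85 36/85 0; 0 0 1]
T4·…·T1 = [-36/85 -77/85 0; 77/85 -36/85 0; 0 0 1]
det M = 1; M⁻¹ = [-36/85 77/85 0; -77/85 -36/85 0; 0 0 1]
M⁻¹ · (452/85, -164/85)ᵀ = (-4, -4)ᵀ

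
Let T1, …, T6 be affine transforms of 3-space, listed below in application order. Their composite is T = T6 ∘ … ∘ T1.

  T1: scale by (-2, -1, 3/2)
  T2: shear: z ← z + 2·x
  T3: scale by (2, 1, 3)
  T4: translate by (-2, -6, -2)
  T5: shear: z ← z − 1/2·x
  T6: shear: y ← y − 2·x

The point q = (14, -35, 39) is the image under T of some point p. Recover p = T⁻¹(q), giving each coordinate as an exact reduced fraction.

T1 = [-2 0 0 0; 0 -1 0 0; 0 0 3/2 0; 0 0 0 1]
T2·T1 = [-2 0 0 0; 0 -1 0 0; -4 0 3/2 0; 0 0 0 1]
T3·…·T1 = [-4 0 0 0; 0 -1 0 0; -12 0 9/2 0; 0 0 0 1]
T4·…·T1 = [-4 0 0 -2; 0 -1 0 -6; -12 0 9/2 -2; 0 0 0 1]
T5·…·T1 = [-4 0 0 -2; 0 -1 0 -6; -10 0 9/2 -1; 0 0 0 1]
T6·…·T1 = [-4 0 0 -2; 8 -1 0 -2; -10 0 9/2 -1; 0 0 0 1]
det M = 18; M⁻¹ = [-1/4 0 0 -1/2; -2 -1 0 -6; -5/9 0 2/9 -8/9; 0 0 0 1]
M⁻¹ · (14, -35, 39)ᵀ = (-4, 1, 0)ᵀ

p = (-4, 1, 0)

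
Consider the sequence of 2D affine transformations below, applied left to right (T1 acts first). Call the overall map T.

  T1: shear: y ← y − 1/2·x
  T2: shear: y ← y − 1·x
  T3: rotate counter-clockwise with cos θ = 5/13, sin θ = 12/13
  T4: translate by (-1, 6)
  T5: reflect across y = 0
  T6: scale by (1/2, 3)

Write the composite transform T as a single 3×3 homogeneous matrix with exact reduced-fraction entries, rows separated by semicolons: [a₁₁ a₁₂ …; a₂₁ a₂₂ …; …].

T1 = [1 0 0; -1/2 1 0; 0 0 1]
T2·T1 = [1 0 0; -3/2 1 0; 0 0 1]
T3·…·T1 = [23/13 -12/13 0; 9/26 5/13 0; 0 0 1]
T4·…·T1 = [23/13 -12/13 -1; 9/26 5/13 6; 0 0 1]
T5·…·T1 = [23/13 -12/13 -1; -9/26 -5/13 -6; 0 0 1]
T6·…·T1 = [23/26 -6/13 -1/2; -27/26 -15/13 -18; 0 0 1]

T = [23/26 -6/13 -1/2; -27/26 -15/13 -18; 0 0 1]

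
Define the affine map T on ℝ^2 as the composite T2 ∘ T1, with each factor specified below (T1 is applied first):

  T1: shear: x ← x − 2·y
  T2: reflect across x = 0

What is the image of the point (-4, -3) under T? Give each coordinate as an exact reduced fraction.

T1 shear: x ← x − 2·y: (-4, -3) → (2, -3)
T2 reflect across x = 0: (2, -3) → (-2, -3)

T(p) = (-2, -3)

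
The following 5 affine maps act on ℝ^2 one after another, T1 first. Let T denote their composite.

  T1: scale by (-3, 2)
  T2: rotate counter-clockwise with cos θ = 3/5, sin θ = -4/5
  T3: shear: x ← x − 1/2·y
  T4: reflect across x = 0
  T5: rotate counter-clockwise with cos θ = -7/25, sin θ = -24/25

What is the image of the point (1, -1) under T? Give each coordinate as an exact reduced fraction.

T1 scale by (-3, 2): (1, -1) → (-3, -2)
T2 rotate counter-clockwise with cos θ = 3/5, sin θ = -4/5: (-3, -2) → (-17/5, 6/5)
T3 shear: x ← x − 1/2·y: (-17/5, 6/5) → (-4, 6/5)
T4 reflect across x = 0: (-4, 6/5) → (4, 6/5)
T5 rotate counter-clockwise with cos θ = -7/25, sin θ = -24/25: (4, 6/5) → (4/125, -522/125)

T(p) = (4/125, -522/125)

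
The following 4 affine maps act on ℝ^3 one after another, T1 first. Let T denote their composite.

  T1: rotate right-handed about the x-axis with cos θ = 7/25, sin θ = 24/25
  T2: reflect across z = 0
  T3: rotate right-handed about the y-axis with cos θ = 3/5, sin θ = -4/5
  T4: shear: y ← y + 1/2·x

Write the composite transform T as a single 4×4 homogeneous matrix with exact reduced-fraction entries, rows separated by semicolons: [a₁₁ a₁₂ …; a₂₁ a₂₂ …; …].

T = [3/5 96/125 28/125 0; 3/10 83/125 -106/125 0; 4/5 -72/125 -21/125 0; 0 0 0 1]

T1 = [1 0 0 0; 0 7/25 -24/25 0; 0 24/25 7/25 0; 0 0 0 1]
T2·T1 = [1 0 0 0; 0 7/25 -24/25 0; 0 -24/25 -7/25 0; 0 0 0 1]
T3·…·T1 = [3/5 96/125 28/125 0; 0 7/25 -24/25 0; 4/5 -72/125 -21/125 0; 0 0 0 1]
T4·…·T1 = [3/5 96/125 28/125 0; 3/10 83/125 -106/125 0; 4/5 -72/125 -21/125 0; 0 0 0 1]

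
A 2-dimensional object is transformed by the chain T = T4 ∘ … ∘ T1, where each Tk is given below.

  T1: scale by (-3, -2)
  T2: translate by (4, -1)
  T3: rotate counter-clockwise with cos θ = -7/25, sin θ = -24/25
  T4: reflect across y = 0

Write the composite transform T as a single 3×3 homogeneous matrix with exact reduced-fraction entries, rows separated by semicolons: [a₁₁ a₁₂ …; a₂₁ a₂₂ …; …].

T = [21/25 -48/25 -52/25; -72/25 -14/25 89/25; 0 0 1]

T1 = [-3 0 0; 0 -2 0; 0 0 1]
T2·T1 = [-3 0 4; 0 -2 -1; 0 0 1]
T3·…·T1 = [21/25 -48/25 -52/25; 72/25 14/25 -89/25; 0 0 1]
T4·…·T1 = [21/25 -48/25 -52/25; -72/25 -14/25 89/25; 0 0 1]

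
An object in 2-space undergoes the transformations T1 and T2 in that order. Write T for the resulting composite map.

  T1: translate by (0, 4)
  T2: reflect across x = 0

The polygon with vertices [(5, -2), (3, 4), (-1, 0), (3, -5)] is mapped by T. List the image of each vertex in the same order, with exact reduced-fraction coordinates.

image vertices: (-5, 2), (-3, 8), (1, 4), (-3, -1)

T1 translate by (0, 4): (5, -2) → (5, 2); (3, 4) → (3, 8); (-1, 0) → (-1, 4); (3, -5) → (3, -1)
T2 reflect across x = 0: (5, 2) → (-5, 2); (3, 8) → (-3, 8); (-1, 4) → (1, 4); (3, -1) → (-3, -1)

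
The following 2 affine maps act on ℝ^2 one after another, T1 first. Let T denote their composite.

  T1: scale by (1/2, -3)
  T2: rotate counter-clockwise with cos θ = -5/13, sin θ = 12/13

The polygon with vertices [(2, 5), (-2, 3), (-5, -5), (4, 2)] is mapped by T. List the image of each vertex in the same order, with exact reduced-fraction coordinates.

T1 scale by (1/2, -3): (2, 5) → (1, -15); (-2, 3) → (-1, -9); (-5, -5) → (-5/2, 15); (4, 2) → (2, -6)
T2 rotate counter-clockwise with cos θ = -5/13, sin θ = 12/13: (1, -15) → (175/13, 87/13); (-1, -9) → (113/13, 33/13); (-5/2, 15) → (-335/26, -105/13); (2, -6) → (62/13, 54/13)

image vertices: (175/13, 87/13), (113/13, 33/13), (-335/26, -105/13), (62/13, 54/13)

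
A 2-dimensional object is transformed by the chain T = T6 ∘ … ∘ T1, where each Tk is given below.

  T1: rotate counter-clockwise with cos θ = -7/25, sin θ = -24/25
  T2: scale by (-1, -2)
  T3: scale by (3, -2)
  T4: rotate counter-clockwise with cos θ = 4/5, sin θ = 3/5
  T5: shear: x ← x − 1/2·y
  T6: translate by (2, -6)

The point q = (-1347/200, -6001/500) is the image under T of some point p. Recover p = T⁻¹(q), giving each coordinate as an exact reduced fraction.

T1 = [-7/25 24/25 0; -24/25 -7/25 0; 0 0 1]
T2·T1 = [7/25 -24/25 0; 48/25 14/25 0; 0 0 1]
T3·…·T1 = [21/25 -72/25 0; -96/25 -28/25 0; 0 0 1]
T4·…·T1 = [372/125 -204/125 0; -321/125 -328/125 0; 0 0 1]
T5·…·T1 = [213/50 -8/25 0; -321/125 -328/125 0; 0 0 1]
T6·…·T1 = [213/50 -8/25 2; -321/125 -328/125 -6; 0 0 1]
det M = -12; M⁻¹ = [82/375 -2/75 -224/375; -107/500 -71/200 -851/500; 0 0 1]
M⁻¹ · (-1347/200, -6001/500)ᵀ = (-7/4, 4)ᵀ

p = (-7/4, 4)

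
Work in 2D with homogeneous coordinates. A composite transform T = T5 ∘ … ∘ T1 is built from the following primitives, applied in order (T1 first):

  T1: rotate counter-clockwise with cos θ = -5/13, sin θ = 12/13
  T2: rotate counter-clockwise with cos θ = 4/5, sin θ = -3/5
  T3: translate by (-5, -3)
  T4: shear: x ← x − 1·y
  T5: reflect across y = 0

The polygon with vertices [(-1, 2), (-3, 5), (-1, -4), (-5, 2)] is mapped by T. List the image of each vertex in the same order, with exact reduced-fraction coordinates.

T1 rotate counter-clockwise with cos θ = -5/13, sin θ = 12/13: (-1, 2) → (-19/13, -22/13); (-3, 5) → (-45/13, -61/13); (-1, -4) → (53/13, 8/13); (-5, 2) → (1/13, -70/13)
T2 rotate counter-clockwise with cos θ = 4/5, sin θ = -3/5: (-19/13, -22/13) → (-142/65, -31/65); (-45/13, -61/13) → (-363/65, -109/65); (53/13, 8/13) → (236/65, -127/65); (1/13, -70/13) → (-206/65, -283/65)
T3 translate by (-5, -3): (-142/65, -31/65) → (-467/65, -226/65); (-363/65, -109/65) → (-688/65, -304/65); (236/65, -127/65) → (-89/65, -322/65); (-206/65, -283/65) → (-531/65, -478/65)
T4 shear: x ← x − 1·y: (-467/65, -226/65) → (-241/65, -226/65); (-688/65, -304/65) → (-384/65, -304/65); (-89/65, -322/65) → (233/65, -322/65); (-531/65, -478/65) → (-53/65, -478/65)
T5 reflect across y = 0: (-241/65, -226/65) → (-241/65, 226/65); (-384/65, -304/65) → (-384/65, 304/65); (233/65, -322/65) → (233/65, 322/65); (-53/65, -478/65) → (-53/65, 478/65)

image vertices: (-241/65, 226/65), (-384/65, 304/65), (233/65, 322/65), (-53/65, 478/65)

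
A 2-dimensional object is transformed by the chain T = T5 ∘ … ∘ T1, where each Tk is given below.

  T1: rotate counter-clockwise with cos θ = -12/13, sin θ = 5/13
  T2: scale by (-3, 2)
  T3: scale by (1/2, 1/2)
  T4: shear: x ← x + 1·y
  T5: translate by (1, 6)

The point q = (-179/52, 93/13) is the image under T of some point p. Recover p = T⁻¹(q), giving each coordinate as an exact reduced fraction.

T1 = [-12/13 -5/13 0; 5/13 -12/13 0; 0 0 1]
T2·T1 = [36/13 15/13 0; 10/13 -24/13 0; 0 0 1]
T3·…·T1 = [18/13 15/26 0; 5/13 -12/13 0; 0 0 1]
T4·…·T1 = [23/13 -9/26 0; 5/13 -12/13 0; 0 0 1]
T5·…·T1 = [23/13 -9/26 1; 5/13 -12/13 6; 0 0 1]
det M = -3/2; M⁻¹ = [8/13 -3/13 10/13; 10/39 -46/39 266/39; 0 0 1]
M⁻¹ · (-179/52, 93/13)ᵀ = (-3, -5/2)ᵀ

p = (-3, -5/2)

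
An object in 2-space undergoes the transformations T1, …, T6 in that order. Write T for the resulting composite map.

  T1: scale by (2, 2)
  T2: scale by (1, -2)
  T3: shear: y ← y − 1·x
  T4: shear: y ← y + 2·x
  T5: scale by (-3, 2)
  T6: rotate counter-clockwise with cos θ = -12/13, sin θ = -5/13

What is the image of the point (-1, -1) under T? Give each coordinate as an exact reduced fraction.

T1 scale by (2, 2): (-1, -1) → (-2, -2)
T2 scale by (1, -2): (-2, -2) → (-2, 4)
T3 shear: y ← y − 1·x: (-2, 4) → (-2, 6)
T4 shear: y ← y + 2·x: (-2, 6) → (-2, 2)
T5 scale by (-3, 2): (-2, 2) → (6, 4)
T6 rotate counter-clockwise with cos θ = -12/13, sin θ = -5/13: (6, 4) → (-4, -6)

T(p) = (-4, -6)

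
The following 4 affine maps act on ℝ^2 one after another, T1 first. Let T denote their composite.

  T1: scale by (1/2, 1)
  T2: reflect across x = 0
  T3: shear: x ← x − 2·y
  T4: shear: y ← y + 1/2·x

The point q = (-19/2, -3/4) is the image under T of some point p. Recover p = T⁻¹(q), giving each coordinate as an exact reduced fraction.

T1 = [1/2 0 0; 0 1 0; 0 0 1]
T2·T1 = [-1/2 0 0; 0 1 0; 0 0 1]
T3·…·T1 = [-1/2 -2 0; 0 1 0; 0 0 1]
T4·…·T1 = [-1/2 -2 0; -1/4 0 0; 0 0 1]
det M = -1/2; M⁻¹ = [0 -4 0; -1/2 1 0; 0 0 1]
M⁻¹ · (-19/2, -3/4)ᵀ = (3, 4)ᵀ

p = (3, 4)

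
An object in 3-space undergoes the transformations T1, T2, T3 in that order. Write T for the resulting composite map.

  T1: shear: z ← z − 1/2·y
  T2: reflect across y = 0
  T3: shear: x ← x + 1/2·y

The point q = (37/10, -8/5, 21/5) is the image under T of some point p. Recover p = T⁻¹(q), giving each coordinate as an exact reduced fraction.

T1 = [1 0 0 0; 0 1 0 0; 0 -1/2 1 0; 0 0 0 1]
T2·T1 = [1 0 0 0; 0 -1 0 0; 0 -1/2 1 0; 0 0 0 1]
T3·…·T1 = [1 -1/2 0 0; 0 -1 0 0; 0 -1/2 1 0; 0 0 0 1]
det M = -1; M⁻¹ = [1 -1/2 0 0; 0 -1 0 0; 0 -1/2 1 0; 0 0 0 1]
M⁻¹ · (37/10, -8/5, 21/5)ᵀ = (9/2, 8/5, 5)ᵀ

p = (9/2, 8/5, 5)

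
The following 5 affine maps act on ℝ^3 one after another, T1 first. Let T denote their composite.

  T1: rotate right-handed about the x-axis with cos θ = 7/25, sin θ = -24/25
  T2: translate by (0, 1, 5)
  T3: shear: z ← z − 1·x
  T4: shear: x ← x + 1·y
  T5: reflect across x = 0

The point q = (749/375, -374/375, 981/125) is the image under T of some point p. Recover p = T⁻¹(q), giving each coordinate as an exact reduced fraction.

p = (-1, -7/3, -7/5)

T1 = [1 0 0 0; 0 7/25 24/25 0; 0 -24/25 7/25 0; 0 0 0 1]
T2·T1 = [1 0 0 0; 0 7/25 24/25 1; 0 -24/25 7/25 5; 0 0 0 1]
T3·…·T1 = [1 0 0 0; 0 7/25 24/25 1; -1 -24/25 7/25 5; 0 0 0 1]
T4·…·T1 = [1 7/25 24/25 1; 0 7/25 24/25 1; -1 -24/25 7/25 5; 0 0 0 1]
T5·…·T1 = [-1 -7/25 -24/25 -1; 0 7/25 24/25 1; -1 -24/25 7/25 5; 0 0 0 1]
det M = -1; M⁻¹ = [-1 -1 0 0; 24/25 31/25 -24/25 113/25; -7/25 17/25 7/25 -59/25; 0 0 0 1]
M⁻¹ · (749/375, -374/375, 981/125)ᵀ = (-1, -7/3, -7/5)ᵀ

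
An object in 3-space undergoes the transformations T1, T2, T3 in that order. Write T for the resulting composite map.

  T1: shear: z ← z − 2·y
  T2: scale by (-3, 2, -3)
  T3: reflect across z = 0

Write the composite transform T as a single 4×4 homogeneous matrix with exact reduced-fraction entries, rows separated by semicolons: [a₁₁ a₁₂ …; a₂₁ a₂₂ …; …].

T1 = [1 0 0 0; 0 1 0 0; 0 -2 1 0; 0 0 0 1]
T2·T1 = [-3 0 0 0; 0 2 0 0; 0 6 -3 0; 0 0 0 1]
T3·…·T1 = [-3 0 0 0; 0 2 0 0; 0 -6 3 0; 0 0 0 1]

T = [-3 0 0 0; 0 2 0 0; 0 -6 3 0; 0 0 0 1]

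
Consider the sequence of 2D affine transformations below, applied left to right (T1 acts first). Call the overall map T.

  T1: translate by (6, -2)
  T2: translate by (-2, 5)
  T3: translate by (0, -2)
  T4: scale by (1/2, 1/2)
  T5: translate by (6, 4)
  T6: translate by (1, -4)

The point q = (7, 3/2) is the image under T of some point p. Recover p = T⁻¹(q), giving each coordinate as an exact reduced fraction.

T1 = [1 0 6; 0 1 -2; 0 0 1]
T2·T1 = [1 0 4; 0 1 3; 0 0 1]
T3·…·T1 = [1 0 4; 0 1 1; 0 0 1]
T4·…·T1 = [1/2 0 2; 0 1/2 1/2; 0 0 1]
T5·…·T1 = [1/2 0 8; 0 1/2 9/2; 0 0 1]
T6·…·T1 = [1/2 0 9; 0 1/2 1/2; 0 0 1]
det M = 1/4; M⁻¹ = [2 0 -18; 0 2 -1; 0 0 1]
M⁻¹ · (7, 3/2)ᵀ = (-4, 2)ᵀ

p = (-4, 2)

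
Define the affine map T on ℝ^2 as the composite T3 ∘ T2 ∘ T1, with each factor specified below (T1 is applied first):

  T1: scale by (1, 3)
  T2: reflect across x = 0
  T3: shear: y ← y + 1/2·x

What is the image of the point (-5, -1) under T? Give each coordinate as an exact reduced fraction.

T1 scale by (1, 3): (-5, -1) → (-5, -3)
T2 reflect across x = 0: (-5, -3) → (5, -3)
T3 shear: y ← y + 1/2·x: (5, -3) → (5, -1/2)

T(p) = (5, -1/2)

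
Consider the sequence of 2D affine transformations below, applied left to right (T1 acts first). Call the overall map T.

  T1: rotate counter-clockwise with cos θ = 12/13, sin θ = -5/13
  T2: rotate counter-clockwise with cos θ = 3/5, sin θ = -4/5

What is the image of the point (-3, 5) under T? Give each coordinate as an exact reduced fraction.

T1 rotate counter-clockwise with cos θ = 12/13, sin θ = -5/13: (-3, 5) → (-11/13, 75/13)
T2 rotate counter-clockwise with cos θ = 3/5, sin θ = -4/5: (-11/13, 75/13) → (267/65, 269/65)

T(p) = (267/65, 269/65)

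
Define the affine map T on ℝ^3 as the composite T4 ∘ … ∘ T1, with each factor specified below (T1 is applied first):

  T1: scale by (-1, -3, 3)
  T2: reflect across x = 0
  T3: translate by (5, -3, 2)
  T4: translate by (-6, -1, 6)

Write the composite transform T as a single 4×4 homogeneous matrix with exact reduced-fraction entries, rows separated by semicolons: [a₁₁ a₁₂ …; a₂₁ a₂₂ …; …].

T = [1 0 0 -1; 0 -3 0 -4; 0 0 3 8; 0 0 0 1]

T1 = [-1 0 0 0; 0 -3 0 0; 0 0 3 0; 0 0 0 1]
T2·T1 = [1 0 0 0; 0 -3 0 0; 0 0 3 0; 0 0 0 1]
T3·…·T1 = [1 0 0 5; 0 -3 0 -3; 0 0 3 2; 0 0 0 1]
T4·…·T1 = [1 0 0 -1; 0 -3 0 -4; 0 0 3 8; 0 0 0 1]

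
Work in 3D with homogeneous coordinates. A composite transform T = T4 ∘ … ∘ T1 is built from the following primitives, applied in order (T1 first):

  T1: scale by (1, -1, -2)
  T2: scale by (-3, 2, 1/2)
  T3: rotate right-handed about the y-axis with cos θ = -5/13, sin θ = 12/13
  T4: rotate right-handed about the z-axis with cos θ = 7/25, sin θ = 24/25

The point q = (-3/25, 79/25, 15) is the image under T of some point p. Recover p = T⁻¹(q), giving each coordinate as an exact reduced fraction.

p = (5, -1/2, 3)

T1 = [1 0 0 0; 0 -1 0 0; 0 0 -2 0; 0 0 0 1]
T2·T1 = [-3 0 0 0; 0 -2 0 0; 0 0 -1 0; 0 0 0 1]
T3·…·T1 = [15/13 0 -12/13 0; 0 -2 0 0; 36/13 0 5/13 0; 0 0 0 1]
T4·…·T1 = [21/65 48/25 -84/325 0; 72/65 -14/25 -288/325 0; 36/13 0 5/13 0; 0 0 0 1]
det M = -6; M⁻¹ = [7/195 8/65 4/13 0; 12/25 -7/50 0 0; -84/325 -288/325 5/13 0; 0 0 0 1]
M⁻¹ · (-3/25, 79/25, 15)ᵀ = (5, -1/2, 3)ᵀ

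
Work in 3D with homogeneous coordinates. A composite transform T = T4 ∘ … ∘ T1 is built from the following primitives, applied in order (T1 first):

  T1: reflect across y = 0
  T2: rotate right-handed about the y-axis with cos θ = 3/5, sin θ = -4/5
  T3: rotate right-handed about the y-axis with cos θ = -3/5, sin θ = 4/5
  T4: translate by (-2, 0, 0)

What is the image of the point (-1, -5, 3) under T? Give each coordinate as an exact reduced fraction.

T(p) = (3/5, 5, 9/5)

T1 reflect across y = 0: (-1, -5, 3) → (-1, 5, 3)
T2 rotate right-handed about the y-axis with cos θ = 3/5, sin θ = -4/5: (-1, 5, 3) → (-3, 5, 1)
T3 rotate right-handed about the y-axis with cos θ = -3/5, sin θ = 4/5: (-3, 5, 1) → (13/5, 5, 9/5)
T4 translate by (-2, 0, 0): (13/5, 5, 9/5) → (3/5, 5, 9/5)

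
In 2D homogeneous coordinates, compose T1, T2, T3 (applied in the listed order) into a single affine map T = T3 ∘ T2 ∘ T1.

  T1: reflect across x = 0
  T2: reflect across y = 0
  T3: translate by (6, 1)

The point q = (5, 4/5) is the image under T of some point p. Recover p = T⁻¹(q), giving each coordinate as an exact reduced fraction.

T1 = [-1 0 0; 0 1 0; 0 0 1]
T2·T1 = [-1 0 0; 0 -1 0; 0 0 1]
T3·…·T1 = [-1 0 6; 0 -1 1; 0 0 1]
det M = 1; M⁻¹ = [-1 0 6; 0 -1 1; 0 0 1]
M⁻¹ · (5, 4/5)ᵀ = (1, 1/5)ᵀ

p = (1, 1/5)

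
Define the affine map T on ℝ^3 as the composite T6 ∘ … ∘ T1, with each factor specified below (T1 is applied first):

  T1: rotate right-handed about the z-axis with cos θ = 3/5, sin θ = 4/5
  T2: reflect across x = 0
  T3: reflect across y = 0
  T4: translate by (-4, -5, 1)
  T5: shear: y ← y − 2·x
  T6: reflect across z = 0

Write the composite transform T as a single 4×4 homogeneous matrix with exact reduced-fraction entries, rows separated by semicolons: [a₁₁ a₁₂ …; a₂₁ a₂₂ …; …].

T = [-3/5 4/5 0 -4; 2/5 -11/5 0 3; 0 0 -1 -1; 0 0 0 1]

T1 = [3/5 -4/5 0 0; 4/5 3/5 0 0; 0 0 1 0; 0 0 0 1]
T2·T1 = [-3/5 4/5 0 0; 4/5 3/5 0 0; 0 0 1 0; 0 0 0 1]
T3·…·T1 = [-3/5 4/5 0 0; -4/5 -3/5 0 0; 0 0 1 0; 0 0 0 1]
T4·…·T1 = [-3/5 4/5 0 -4; -4/5 -3/5 0 -5; 0 0 1 1; 0 0 0 1]
T5·…·T1 = [-3/5 4/5 0 -4; 2/5 -11/5 0 3; 0 0 1 1; 0 0 0 1]
T6·…·T1 = [-3/5 4/5 0 -4; 2/5 -11/5 0 3; 0 0 -1 -1; 0 0 0 1]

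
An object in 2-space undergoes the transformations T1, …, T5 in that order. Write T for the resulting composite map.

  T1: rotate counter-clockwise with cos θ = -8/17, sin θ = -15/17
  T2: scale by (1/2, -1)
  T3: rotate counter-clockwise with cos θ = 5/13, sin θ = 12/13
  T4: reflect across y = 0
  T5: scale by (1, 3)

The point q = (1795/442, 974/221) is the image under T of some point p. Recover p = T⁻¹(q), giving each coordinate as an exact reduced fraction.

T1 = [-8/17 15/17 0; -15/17 -8/17 0; 0 0 1]
T2·T1 = [-4/17 15/34 0; 15/17 8/17 0; 0 0 1]
T3·…·T1 = [-200/221 -9/34 0; 27/221 10/17 0; 0 0 1]
T4·…·T1 = [-200/221 -9/34 0; -27/221 -10/17 0; 0 0 1]
T5·…·T1 = [-200/221 -9/34 0; -81/221 -30/17 0; 0 0 1]
det M = 3/2; M⁻¹ = [-20/17 3/17 0; 54/221 -400/663 0; 0 0 1]
M⁻¹ · (1795/442, 974/221)ᵀ = (-4, -5/3)ᵀ

p = (-4, -5/3)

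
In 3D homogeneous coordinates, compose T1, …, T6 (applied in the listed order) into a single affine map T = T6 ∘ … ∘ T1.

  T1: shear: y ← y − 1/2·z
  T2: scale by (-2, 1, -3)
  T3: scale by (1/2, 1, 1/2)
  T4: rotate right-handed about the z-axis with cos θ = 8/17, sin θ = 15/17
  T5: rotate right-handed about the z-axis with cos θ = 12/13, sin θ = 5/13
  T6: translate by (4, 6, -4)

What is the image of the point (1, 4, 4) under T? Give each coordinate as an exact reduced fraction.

T1 shear: y ← y − 1/2·z: (1, 4, 4) → (1, 2, 4)
T2 scale by (-2, 1, -3): (1, 2, 4) → (-2, 2, -12)
T3 scale by (1/2, 1, 1/2): (-2, 2, -12) → (-1, 2, -6)
T4 rotate right-handed about the z-axis with cos θ = 8/17, sin θ = 15/17: (-1, 2, -6) → (-38/17, 1/17, -6)
T5 rotate right-handed about the z-axis with cos θ = 12/13, sin θ = 5/13: (-38/17, 1/17, -6) → (-461/221, -178/221, -6)
T6 translate by (4, 6, -4): (-461/221, -178/221, -6) → (423/221, 1148/221, -10)

T(p) = (423/221, 1148/221, -10)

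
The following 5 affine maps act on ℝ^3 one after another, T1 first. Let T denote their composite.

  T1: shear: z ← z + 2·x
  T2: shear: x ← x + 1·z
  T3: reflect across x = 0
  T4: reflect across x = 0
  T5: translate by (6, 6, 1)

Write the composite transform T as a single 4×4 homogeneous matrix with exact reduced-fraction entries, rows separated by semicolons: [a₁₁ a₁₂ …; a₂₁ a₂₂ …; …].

T1 = [1 0 0 0; 0 1 0 0; 2 0 1 0; 0 0 0 1]
T2·T1 = [3 0 1 0; 0 1 0 0; 2 0 1 0; 0 0 0 1]
T3·…·T1 = [-3 0 -1 0; 0 1 0 0; 2 0 1 0; 0 0 0 1]
T4·…·T1 = [3 0 1 0; 0 1 0 0; 2 0 1 0; 0 0 0 1]
T5·…·T1 = [3 0 1 6; 0 1 0 6; 2 0 1 1; 0 0 0 1]

T = [3 0 1 6; 0 1 0 6; 2 0 1 1; 0 0 0 1]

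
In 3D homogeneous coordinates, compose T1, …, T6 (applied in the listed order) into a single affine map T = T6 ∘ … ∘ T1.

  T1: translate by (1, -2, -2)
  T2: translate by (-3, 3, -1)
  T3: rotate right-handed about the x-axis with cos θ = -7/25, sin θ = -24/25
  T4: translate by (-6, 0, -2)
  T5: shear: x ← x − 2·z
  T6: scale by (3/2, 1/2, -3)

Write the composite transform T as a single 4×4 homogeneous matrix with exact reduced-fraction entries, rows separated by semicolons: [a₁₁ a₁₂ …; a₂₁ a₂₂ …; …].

T = [3/2 72/25 21/25 -141/25; 0 -7/50 12/25 -79/50; 0 72/25 21/25 159/25; 0 0 0 1]

T1 = [1 0 0 1; 0 1 0 -2; 0 0 1 -2; 0 0 0 1]
T2·T1 = [1 0 0 -2; 0 1 0 1; 0 0 1 -3; 0 0 0 1]
T3·…·T1 = [1 0 0 -2; 0 -7/25 24/25 -79/25; 0 -24/25 -7/25 -3/25; 0 0 0 1]
T4·…·T1 = [1 0 0 -8; 0 -7/25 24/25 -79/25; 0 -24/25 -7/25 -53/25; 0 0 0 1]
T5·…·T1 = [1 48/25 14/25 -94/25; 0 -7/25 24/25 -79/25; 0 -24/25 -7/25 -53/25; 0 0 0 1]
T6·…·T1 = [3/2 72/25 21/25 -141/25; 0 -7/50 12/25 -79/50; 0 72/25 21/25 159/25; 0 0 0 1]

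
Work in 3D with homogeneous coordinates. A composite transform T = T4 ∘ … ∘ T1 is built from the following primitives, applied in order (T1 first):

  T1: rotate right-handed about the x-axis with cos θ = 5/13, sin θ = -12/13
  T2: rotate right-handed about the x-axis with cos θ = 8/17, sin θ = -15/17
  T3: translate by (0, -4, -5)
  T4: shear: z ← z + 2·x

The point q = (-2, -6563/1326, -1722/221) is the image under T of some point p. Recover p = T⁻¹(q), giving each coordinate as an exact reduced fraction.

p = (-2, -1/3, -3/2)

T1 = [1 0 0 0; 0 5/13 12/13 0; 0 -12/13 5/13 0; 0 0 0 1]
T2·T1 = [1 0 0 0; 0 -140/221 171/221 0; 0 -171/221 -140/221 0; 0 0 0 1]
T3·…·T1 = [1 0 0 0; 0 -140/221 171/221 -4; 0 -171/221 -140/221 -5; 0 0 0 1]
T4·…·T1 = [1 0 0 0; 0 -140/221 171/221 -4; 2 -171/221 -140/221 -5; 0 0 0 1]
det M = 1; M⁻¹ = [1 0 0 0; 342/221 -140/221 -171/221 -1415/221; 280/221 171/221 -140/221 -16/221; 0 0 0 1]
M⁻¹ · (-2, -6563/1326, -1722/221)ᵀ = (-2, -1/3, -3/2)ᵀ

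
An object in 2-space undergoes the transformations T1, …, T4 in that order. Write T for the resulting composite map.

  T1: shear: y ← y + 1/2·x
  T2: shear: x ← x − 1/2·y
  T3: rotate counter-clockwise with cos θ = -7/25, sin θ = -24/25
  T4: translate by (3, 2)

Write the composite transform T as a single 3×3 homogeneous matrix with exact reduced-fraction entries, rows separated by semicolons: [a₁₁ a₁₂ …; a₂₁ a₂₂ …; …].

T = [27/100 11/10 3; -43/50 1/5 2; 0 0 1]

T1 = [1 0 0; 1/2 1 0; 0 0 1]
T2·T1 = [3/4 -1/2 0; 1/2 1 0; 0 0 1]
T3·…·T1 = [27/100 11/10 0; -43/50 1/5 0; 0 0 1]
T4·…·T1 = [27/100 11/10 3; -43/50 1/5 2; 0 0 1]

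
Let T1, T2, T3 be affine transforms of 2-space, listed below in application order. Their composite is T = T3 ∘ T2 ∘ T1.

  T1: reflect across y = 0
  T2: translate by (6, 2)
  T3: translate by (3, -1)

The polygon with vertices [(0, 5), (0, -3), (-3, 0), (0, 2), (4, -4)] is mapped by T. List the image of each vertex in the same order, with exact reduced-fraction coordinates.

image vertices: (9, -4), (9, 4), (6, 1), (9, -1), (13, 5)

T1 reflect across y = 0: (0, 5) → (0, -5); (0, -3) → (0, 3); (-3, 0) → (-3, 0); (0, 2) → (0, -2); (4, -4) → (4, 4)
T2 translate by (6, 2): (0, -5) → (6, -3); (0, 3) → (6, 5); (-3, 0) → (3, 2); (0, -2) → (6, 0); (4, 4) → (10, 6)
T3 translate by (3, -1): (6, -3) → (9, -4); (6, 5) → (9, 4); (3, 2) → (6, 1); (6, 0) → (9, -1); (10, 6) → (13, 5)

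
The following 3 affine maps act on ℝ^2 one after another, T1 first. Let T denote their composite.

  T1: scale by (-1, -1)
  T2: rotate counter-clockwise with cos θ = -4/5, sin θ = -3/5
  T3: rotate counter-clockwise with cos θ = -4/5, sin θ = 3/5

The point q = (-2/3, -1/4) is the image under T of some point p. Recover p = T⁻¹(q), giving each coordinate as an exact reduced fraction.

T1 = [-1 0 0; 0 -1 0; 0 0 1]
T2·T1 = [4/5 -3/5 0; 3/5 4/5 0; 0 0 1]
T3·…·T1 = [-1 0 0; 0 -1 0; 0 0 1]
det M = 1; M⁻¹ = [-1 0 0; 0 -1 0; 0 0 1]
M⁻¹ · (-2/3, -1/4)ᵀ = (2/3, 1/4)ᵀ

p = (2/3, 1/4)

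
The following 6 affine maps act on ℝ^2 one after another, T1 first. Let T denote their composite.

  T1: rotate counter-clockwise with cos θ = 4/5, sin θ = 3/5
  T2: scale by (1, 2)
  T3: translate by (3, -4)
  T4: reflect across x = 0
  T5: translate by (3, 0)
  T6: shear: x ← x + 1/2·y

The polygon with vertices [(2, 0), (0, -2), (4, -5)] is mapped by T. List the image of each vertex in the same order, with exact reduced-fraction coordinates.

image vertices: (-12/5, -8/5), (-24/5, -36/5), (-49/5, -36/5)

T1 rotate counter-clockwise with cos θ = 4/5, sin θ = 3/5: (2, 0) → (8/5, 6/5); (0, -2) → (6/5, -8/5); (4, -5) → (31/5, -8/5)
T2 scale by (1, 2): (8/5, 6/5) → (8/5, 12/5); (6/5, -8/5) → (6/5, -16/5); (31/5, -8/5) → (31/5, -16/5)
T3 translate by (3, -4): (8/5, 12/5) → (23/5, -8/5); (6/5, -16/5) → (21/5, -36/5); (31/5, -16/5) → (46/5, -36/5)
T4 reflect across x = 0: (23/5, -8/5) → (-23/5, -8/5); (21/5, -36/5) → (-21/5, -36/5); (46/5, -36/5) → (-46/5, -36/5)
T5 translate by (3, 0): (-23/5, -8/5) → (-8/5, -8/5); (-21/5, -36/5) → (-6/5, -36/5); (-46/5, -36/5) → (-31/5, -36/5)
T6 shear: x ← x + 1/2·y: (-8/5, -8/5) → (-12/5, -8/5); (-6/5, -36/5) → (-24/5, -36/5); (-31/5, -36/5) → (-49/5, -36/5)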